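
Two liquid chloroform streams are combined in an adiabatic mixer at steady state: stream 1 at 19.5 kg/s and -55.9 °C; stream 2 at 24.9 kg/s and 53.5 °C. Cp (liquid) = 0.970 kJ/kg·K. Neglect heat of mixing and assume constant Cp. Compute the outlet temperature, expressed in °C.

Energy balance with Q = 0: Σ ṁᵢCp,ᵢ(T_out − Tᵢ) = 0
T_out = Σ ṁᵢCp,ᵢTᵢ / Σ ṁᵢCp,ᵢ
      = 234.84 / 43.068 = 5.4527 °C

T_out = 5.45 °C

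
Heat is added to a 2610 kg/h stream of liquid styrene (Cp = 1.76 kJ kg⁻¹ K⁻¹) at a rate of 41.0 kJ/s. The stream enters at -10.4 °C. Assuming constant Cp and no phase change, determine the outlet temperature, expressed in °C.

T_out = 21.7 °C

Q = 41.0 kJ/s = 147600 kJ/h
ΔT = Q/(ṁ·Cp) = 147600/(2610×1.76) = 32.132 K
T_out = -10.4 + 32.132 = 21.732 °C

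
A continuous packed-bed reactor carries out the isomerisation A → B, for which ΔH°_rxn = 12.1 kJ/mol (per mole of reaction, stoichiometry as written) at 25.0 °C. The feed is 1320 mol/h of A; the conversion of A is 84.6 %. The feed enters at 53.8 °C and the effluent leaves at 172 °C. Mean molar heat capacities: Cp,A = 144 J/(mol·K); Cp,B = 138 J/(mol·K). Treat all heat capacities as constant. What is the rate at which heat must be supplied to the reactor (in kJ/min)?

Extent of reaction ξ = 0.846 × 1320 = 1116.7 mol/h
Reaction term: ξ·ΔH°_rxn = 1116.7 × 12.1 = 13512 kJ/h
Sensible, feed 53.8→25 °C: -5474.3 kJ/h
Outlet flows (mol/h): A 203.28, B 1116.7
Sensible, products 25→172 °C: 26957 kJ/h
Q = ΔH = 34995 kJ/h = 9.7208 kW
Heat supplied = 583.25 kJ/min

Q_in = 583 kJ/min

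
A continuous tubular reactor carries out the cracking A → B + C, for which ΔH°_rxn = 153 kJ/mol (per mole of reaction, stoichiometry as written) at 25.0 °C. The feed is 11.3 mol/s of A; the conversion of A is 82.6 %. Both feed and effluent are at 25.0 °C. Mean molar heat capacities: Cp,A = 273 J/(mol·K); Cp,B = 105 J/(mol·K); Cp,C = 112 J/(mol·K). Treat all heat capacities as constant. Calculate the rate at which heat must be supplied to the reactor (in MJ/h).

Extent of reaction ξ = 0.826 × 11.3 = 9.3338 mol/s
Reaction term: ξ·ΔH°_rxn = 9.3338 × 153 = 1428.1 kJ/s
Q = ΔH = 1428.1 kJ/s = 1428.1 kW
Heat supplied = 5141.1 MJ/h

Q_in = 5140 MJ/h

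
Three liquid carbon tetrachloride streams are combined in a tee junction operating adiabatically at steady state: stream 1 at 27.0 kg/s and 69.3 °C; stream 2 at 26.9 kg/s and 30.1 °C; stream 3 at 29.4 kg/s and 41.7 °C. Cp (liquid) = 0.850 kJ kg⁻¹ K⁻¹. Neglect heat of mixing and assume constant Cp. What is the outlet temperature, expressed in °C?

T_out = 46.9 °C

No heat crosses the boundary, so H_out = H_in.
Σ ṁᵢCp,ᵢTᵢ = 27.0×0.850×69.3 + 26.9×0.850×30.1 + 29.4×0.850×41.7 = 3320.8
Σ ṁᵢCp,ᵢ = 27.0×0.850 + 26.9×0.850 + 29.4×0.850 = 70.805
T_out = 3320.8 / 70.805 = 46.9 °C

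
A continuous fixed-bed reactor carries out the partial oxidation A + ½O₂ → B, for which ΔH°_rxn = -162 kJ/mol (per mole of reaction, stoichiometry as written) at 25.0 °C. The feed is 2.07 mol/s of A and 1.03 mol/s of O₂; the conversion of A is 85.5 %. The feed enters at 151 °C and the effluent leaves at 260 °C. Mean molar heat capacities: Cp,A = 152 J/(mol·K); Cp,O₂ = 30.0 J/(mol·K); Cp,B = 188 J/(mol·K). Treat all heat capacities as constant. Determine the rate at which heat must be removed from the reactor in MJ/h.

Q_out = 865 MJ/h

Extent of reaction ξ = 0.855 × 2.07 = 1.7698 mol/s
Reaction term: ξ·ΔH°_rxn = 1.7698 × -162 = -286.72 kJ/s
Sensible, feed 151→25 °C: -43.538 kJ/s
Outlet flows (mol/s): A 0.30015, O₂ 0.14508, B 1.7698
Sensible, products 25→260 °C: 89.936 kJ/s
Q = ΔH = -240.32 kJ/s = -240.32 kW
Heat removed = 865.14 MJ/h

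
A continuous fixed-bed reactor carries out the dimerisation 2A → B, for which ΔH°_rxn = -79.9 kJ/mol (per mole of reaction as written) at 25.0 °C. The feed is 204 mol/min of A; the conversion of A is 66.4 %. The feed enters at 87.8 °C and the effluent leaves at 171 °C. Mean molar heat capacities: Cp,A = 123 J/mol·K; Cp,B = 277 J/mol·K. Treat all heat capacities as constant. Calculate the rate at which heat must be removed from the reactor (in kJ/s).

Extent of reaction ξ = 0.664 × 204 / 2 = 67.728 mol/min
Reaction term: ξ·ΔH°_rxn = 67.728 × -79.9 = -5411.5 kJ/min
Sensible, feed 87.8→25 °C: -1575.8 kJ/min
Outlet flows (mol/min): A 68.544, B 67.728
Sensible, products 25→171 °C: 3970 kJ/min
Q = ΔH = -3017.3 kJ/min = -50.288 kW
Heat removed = 50.288 kJ/s

Q_out = 50.3 kJ/s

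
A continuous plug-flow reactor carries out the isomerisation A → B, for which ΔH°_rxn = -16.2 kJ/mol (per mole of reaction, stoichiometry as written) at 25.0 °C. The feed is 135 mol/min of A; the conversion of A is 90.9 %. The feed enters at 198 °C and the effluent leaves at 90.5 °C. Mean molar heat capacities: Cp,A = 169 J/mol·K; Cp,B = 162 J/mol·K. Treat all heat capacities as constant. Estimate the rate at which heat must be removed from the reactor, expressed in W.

Q_out = 74900 W

Extent of reaction ξ = 0.909 × 135 = 122.72 mol/min
Reaction term: ξ·ΔH°_rxn = 122.72 × -16.2 = -1988 kJ/min
Sensible, feed 198→25 °C: -3947 kJ/min
Outlet flows (mol/min): A 12.285, B 122.72
Sensible, products 25→90.5 °C: 1438.1 kJ/min
Q = ΔH = -4496.9 kJ/min = -74.948 kW
Heat removed = 74948 W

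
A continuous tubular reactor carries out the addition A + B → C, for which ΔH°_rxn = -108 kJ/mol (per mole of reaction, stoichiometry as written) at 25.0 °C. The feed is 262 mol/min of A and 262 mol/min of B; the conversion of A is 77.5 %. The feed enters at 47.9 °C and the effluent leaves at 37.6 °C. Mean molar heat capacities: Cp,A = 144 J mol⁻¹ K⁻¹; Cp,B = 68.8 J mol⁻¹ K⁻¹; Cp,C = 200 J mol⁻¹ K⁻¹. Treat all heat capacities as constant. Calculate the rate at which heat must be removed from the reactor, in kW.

Q_out = 376 kW

Extent of reaction ξ = 0.775 × 262 = 203.05 mol/min
Reaction term: ξ·ΔH°_rxn = 203.05 × -108 = -21929 kJ/min
Sensible, feed 47.9→25 °C: -1276.8 kJ/min
Outlet flows (mol/min): A 58.95, B 58.95, C 203.05
Sensible, products 25→37.6 °C: 669.75 kJ/min
Q = ΔH = -22536 kJ/min = -375.61 kW
Heat removed = 375.61 kW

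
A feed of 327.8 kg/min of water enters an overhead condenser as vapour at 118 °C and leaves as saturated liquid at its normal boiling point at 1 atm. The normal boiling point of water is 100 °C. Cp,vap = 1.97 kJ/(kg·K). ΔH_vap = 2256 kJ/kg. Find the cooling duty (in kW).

Q_c = 12500 kW

vapour 118→100 °C: -35.46 kJ/kg
condensation at 100 °C: -2256 kJ/kg
Δh = -35.46 + -2256 = -2291.5 kJ/kg
Q = ṁ·Δh = 327.8 kg/min × -2291.5 kJ/kg = -751140 kJ/min
|Q| = 12519 kW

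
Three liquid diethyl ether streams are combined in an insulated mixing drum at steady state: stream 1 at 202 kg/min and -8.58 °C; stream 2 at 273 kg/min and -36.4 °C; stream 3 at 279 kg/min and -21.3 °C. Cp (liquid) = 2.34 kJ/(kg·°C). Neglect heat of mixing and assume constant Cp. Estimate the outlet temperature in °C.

No heat crosses the boundary, so H_out = H_in.
T_out = Σ ṁᵢCp,ᵢTᵢ / Σ ṁᵢCp,ᵢ
      = -41215 / 1764.4 = -23.359 °C

T_out = -23.4 °C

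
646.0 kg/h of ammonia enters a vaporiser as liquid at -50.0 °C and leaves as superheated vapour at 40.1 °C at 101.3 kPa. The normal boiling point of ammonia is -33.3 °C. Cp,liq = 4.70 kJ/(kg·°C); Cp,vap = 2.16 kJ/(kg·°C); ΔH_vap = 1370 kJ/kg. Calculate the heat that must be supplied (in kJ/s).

Q = 288 kJ/s

liquid -50.0→-33.3 °C: 78.49 kJ/kg
vaporisation at -33.3 °C: 1370 kJ/kg
vapour -33.3→40.1 °C: 158.54 kJ/kg
Δh = 78.49 + 1370 + 158.54 = 1607 kJ/kg
Q = ṁ·Δh = 646.0 kg/h × 1607 kJ/kg = 1.0381e+06 kJ/h
|Q| = 288.37 kW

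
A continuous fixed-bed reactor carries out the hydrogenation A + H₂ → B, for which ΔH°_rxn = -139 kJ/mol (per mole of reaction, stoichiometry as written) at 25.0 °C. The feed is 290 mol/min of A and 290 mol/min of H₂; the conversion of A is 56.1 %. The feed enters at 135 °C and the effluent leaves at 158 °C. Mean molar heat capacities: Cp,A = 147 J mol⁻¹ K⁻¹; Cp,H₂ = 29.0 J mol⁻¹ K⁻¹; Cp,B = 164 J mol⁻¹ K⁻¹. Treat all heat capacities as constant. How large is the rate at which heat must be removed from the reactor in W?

Extent of reaction ξ = 0.561 × 290 = 162.69 mol/min
Reaction term: ξ·ΔH°_rxn = 162.69 × -139 = -22614 kJ/min
Sensible, feed 135→25 °C: -5614.4 kJ/min
Outlet flows (mol/min): A 127.31, H₂ 127.31, B 162.69
Sensible, products 25→158 °C: 6528.7 kJ/min
Q = ΔH = -21700 kJ/min = -361.66 kW
Heat removed = 361660 W

Q_out = 362000 W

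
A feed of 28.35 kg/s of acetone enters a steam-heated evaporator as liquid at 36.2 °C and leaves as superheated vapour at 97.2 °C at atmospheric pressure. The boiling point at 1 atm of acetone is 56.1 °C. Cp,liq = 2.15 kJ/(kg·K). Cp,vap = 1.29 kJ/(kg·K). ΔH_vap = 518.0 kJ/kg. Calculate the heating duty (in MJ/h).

Q = 62600 MJ/h

liquid 36.2→56.1 °C: 42.785 kJ/kg
vaporisation at 56.1 °C: 518 kJ/kg
vapour 56.1→97.2 °C: 53.019 kJ/kg
Δh = 42.785 + 518 + 53.019 = 613.8 kJ/kg
Q = ṁ·Δh = 28.35 kg/s × 613.8 kJ/kg = 17401 kJ/s
|Q| = 17401 kW = 62645 MJ/h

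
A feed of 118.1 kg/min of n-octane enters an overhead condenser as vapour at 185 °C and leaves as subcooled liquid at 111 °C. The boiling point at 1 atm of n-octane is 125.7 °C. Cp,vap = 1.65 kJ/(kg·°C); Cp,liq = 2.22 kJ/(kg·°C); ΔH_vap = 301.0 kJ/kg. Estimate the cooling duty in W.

vapour 185→125.7 °C: -97.845 kJ/kg
condensation at 125.7 °C: -301 kJ/kg
liquid 125.7→111 °C: -32.634 kJ/kg
Δh = -97.845 + -301 + -32.634 = -431.48 kJ/kg
Q = ṁ·Δh = 118.1 kg/min × -431.48 kJ/kg = -50958 kJ/min
|Q| = 849.29 kW = 849290 W

Q_c = 849000 W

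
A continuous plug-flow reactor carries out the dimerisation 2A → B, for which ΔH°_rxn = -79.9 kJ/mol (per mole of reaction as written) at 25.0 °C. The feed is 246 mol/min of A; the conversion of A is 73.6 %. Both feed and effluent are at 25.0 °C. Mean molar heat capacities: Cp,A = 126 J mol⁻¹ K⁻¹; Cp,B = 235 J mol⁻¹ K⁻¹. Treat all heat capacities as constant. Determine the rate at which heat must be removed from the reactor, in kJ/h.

Q_out = 434000 kJ/h

Extent of reaction ξ = 0.736 × 246 / 2 = 90.528 mol/min
Reaction term: ξ·ΔH°_rxn = 90.528 × -79.9 = -7233.2 kJ/min
Q = ΔH = -7233.2 kJ/min = -120.55 kW
Heat removed = 433990 kJ/h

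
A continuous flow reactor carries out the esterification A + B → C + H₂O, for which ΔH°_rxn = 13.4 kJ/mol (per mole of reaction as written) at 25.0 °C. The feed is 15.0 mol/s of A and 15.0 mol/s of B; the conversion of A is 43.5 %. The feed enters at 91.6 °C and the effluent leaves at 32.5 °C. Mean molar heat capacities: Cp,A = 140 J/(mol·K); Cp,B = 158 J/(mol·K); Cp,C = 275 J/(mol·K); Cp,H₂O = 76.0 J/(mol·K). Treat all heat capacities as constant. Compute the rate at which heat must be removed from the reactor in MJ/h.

Extent of reaction ξ = 0.435 × 15.0 = 6.525 mol/s
Reaction term: ξ·ΔH°_rxn = 6.525 × 13.4 = 87.435 kJ/s
Sensible, feed 91.6→25 °C: -297.7 kJ/s
Outlet flows (mol/s): A 8.475, B 8.475, C 6.525, H₂O 6.525
Sensible, products 25→32.5 °C: 36.119 kJ/s
Q = ΔH = -174.15 kJ/s = -174.15 kW
Heat removed = 626.93 MJ/h

Q_out = 627 MJ/h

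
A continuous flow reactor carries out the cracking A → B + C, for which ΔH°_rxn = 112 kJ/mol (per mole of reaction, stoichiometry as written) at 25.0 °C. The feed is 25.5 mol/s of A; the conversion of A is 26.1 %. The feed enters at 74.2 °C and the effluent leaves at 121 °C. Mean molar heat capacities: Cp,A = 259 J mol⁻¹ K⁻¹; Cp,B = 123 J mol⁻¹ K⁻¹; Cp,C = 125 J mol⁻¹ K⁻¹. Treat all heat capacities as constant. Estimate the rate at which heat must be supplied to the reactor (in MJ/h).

Extent of reaction ξ = 0.261 × 25.5 = 6.6555 mol/s
Reaction term: ξ·ΔH°_rxn = 6.6555 × 112 = 745.42 kJ/s
Sensible, feed 74.2→25 °C: -324.94 kJ/s
Outlet flows (mol/s): A 18.845, B 6.6555, C 6.6555
Sensible, products 25→121 °C: 627 kJ/s
Q = ΔH = 1047.5 kJ/s = 1047.5 kW
Heat supplied = 3770.9 MJ/h

Q_in = 3770 MJ/h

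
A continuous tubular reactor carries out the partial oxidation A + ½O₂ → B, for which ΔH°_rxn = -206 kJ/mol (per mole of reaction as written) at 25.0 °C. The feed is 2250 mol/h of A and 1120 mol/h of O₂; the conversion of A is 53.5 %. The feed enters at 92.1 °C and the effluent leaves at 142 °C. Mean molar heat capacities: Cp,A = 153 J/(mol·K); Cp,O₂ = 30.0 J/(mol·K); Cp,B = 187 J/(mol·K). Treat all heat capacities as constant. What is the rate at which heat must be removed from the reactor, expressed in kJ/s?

Extent of reaction ξ = 0.535 × 2250 = 1203.8 mol/h
Reaction term: ξ·ΔH°_rxn = 1203.8 × -206 = -247970 kJ/h
Sensible, feed 92.1→25 °C: -25354 kJ/h
Outlet flows (mol/h): A 1046.2, O₂ 518.12, B 1203.8
Sensible, products 25→142 °C: 46884 kJ/h
Q = ΔH = -226440 kJ/h = -62.901 kW
Heat removed = 62.901 kJ/s

Q_out = 62.9 kJ/s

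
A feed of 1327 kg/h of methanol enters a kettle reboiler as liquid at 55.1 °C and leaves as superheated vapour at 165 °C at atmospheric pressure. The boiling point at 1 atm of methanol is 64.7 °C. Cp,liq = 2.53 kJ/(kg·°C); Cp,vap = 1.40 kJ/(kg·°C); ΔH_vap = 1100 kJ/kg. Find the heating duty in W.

liquid 55.1→64.7 °C: 24.288 kJ/kg
vaporisation at 64.7 °C: 1100 kJ/kg
vapour 64.7→165 °C: 140.42 kJ/kg
Δh = 24.288 + 1100 + 140.42 = 1264.7 kJ/kg
Q = ṁ·Δh = 1327 kg/h × 1264.7 kJ/kg = 1.6783e+06 kJ/h
|Q| = 466.19 kW = 466190 W

Q = 466000 W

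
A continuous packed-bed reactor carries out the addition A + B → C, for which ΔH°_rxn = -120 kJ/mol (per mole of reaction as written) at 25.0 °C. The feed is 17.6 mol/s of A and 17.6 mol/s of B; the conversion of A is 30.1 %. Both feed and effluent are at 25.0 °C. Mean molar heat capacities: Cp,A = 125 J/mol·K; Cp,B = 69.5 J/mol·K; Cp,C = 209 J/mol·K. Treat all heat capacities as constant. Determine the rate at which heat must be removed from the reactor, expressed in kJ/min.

Extent of reaction ξ = 0.301 × 17.6 = 5.2976 mol/s
Reaction term: ξ·ΔH°_rxn = 5.2976 × -120 = -635.71 kJ/s
Q = ΔH = -635.71 kJ/s = -635.71 kW
Heat removed = 38143 kJ/min

Q_out = 38100 kJ/min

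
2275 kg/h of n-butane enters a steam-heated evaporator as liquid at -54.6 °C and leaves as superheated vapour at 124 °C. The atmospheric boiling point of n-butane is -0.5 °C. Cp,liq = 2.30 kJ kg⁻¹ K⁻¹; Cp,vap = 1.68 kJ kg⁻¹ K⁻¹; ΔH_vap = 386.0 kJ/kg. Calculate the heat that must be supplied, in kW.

liquid -54.6→-0.5 °C: 124.43 kJ/kg
vaporisation at -0.5 °C: 386 kJ/kg
vapour -0.5→124 °C: 209.16 kJ/kg
Δh = 124.43 + 386 + 209.16 = 719.59 kJ/kg
Q = ṁ·Δh = 2275 kg/h × 719.59 kJ/kg = 1.6371e+06 kJ/h
|Q| = 454.74 kW

Q = 455 kW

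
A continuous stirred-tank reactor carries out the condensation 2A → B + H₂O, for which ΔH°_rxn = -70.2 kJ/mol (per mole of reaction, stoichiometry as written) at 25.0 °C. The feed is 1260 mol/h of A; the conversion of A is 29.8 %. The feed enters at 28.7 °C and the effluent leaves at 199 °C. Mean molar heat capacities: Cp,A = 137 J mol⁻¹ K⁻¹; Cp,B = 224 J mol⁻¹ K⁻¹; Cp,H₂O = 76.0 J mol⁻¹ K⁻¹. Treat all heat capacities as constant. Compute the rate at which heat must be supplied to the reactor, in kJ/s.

Extent of reaction ξ = 0.298 × 1260 / 2 = 187.74 mol/h
Reaction term: ξ·ΔH°_rxn = 187.74 × -70.2 = -13179 kJ/h
Sensible, feed 28.7→25 °C: -638.69 kJ/h
Outlet flows (mol/h): A 884.52, B 187.74, H₂O 187.74
Sensible, products 25→199 °C: 30885 kJ/h
Q = ΔH = 17067 kJ/h = 4.7409 kW
Heat supplied = 4.7409 kJ/s

Q_in = 4.74 kJ/s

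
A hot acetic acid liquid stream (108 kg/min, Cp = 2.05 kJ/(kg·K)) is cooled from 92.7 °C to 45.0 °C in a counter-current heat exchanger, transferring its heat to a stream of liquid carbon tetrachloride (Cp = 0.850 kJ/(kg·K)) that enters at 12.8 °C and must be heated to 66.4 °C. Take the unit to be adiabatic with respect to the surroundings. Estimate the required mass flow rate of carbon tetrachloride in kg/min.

Heat released by hot stream: Q = 108 × 2.05 × (92.7 − 45.0) = 10561 kJ/min
Energy balance on cold side (adiabatic exchanger): Q = ṁ_c·Cp_c·(T_c,out − T_c,in)
ṁ_c = 10561 / [0.850 × (66.4 − 12.8)] = 231.8 kg/min

ṁ_c = 232 kg/min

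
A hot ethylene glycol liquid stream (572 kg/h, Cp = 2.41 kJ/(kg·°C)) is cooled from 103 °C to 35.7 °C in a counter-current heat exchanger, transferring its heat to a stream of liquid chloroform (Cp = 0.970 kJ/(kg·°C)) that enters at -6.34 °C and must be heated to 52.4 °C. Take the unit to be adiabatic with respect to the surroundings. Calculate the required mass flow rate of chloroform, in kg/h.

Heat released by hot stream: Q = 572 × 2.41 × (103 − 35.7) = 92774 kJ/h
Energy balance on cold side (adiabatic exchanger): Q = ṁ_c·Cp_c·(T_c,out − T_c,in)
ṁ_c = 92774 / [0.970 × (52.4 − -6.34)] = 1628.3 kg/h

ṁ_c = 1630 kg/h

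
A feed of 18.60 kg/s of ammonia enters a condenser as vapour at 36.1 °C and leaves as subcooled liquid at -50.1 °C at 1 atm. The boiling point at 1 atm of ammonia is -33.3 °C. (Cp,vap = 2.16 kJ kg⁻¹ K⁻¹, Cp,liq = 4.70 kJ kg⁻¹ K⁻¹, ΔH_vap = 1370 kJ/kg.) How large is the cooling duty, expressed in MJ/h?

Q_c = 107000 MJ/h

vapour 36.1→-33.3 °C: -149.9 kJ/kg
condensation at -33.3 °C: -1370 kJ/kg
liquid -33.3→-50.1 °C: -78.96 kJ/kg
Δh = -149.9 + -1370 + -78.96 = -1598.9 kJ/kg
Q = ṁ·Δh = 18.60 kg/s × -1598.9 kJ/kg = -29739 kJ/s
|Q| = 29739 kW = 107060 MJ/h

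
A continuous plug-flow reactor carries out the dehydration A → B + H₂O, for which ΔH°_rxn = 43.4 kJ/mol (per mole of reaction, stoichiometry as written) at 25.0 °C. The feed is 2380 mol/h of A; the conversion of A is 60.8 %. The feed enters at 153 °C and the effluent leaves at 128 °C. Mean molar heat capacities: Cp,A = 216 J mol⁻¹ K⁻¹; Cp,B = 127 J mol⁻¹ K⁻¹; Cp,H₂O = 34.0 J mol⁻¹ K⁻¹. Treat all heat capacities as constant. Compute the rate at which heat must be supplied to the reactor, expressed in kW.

Q_in = 11.6 kW

Extent of reaction ξ = 0.608 × 2380 = 1447 mol/h
Reaction term: ξ·ΔH°_rxn = 1447 × 43.4 = 62802 kJ/h
Sensible, feed 153→25 °C: -65802 kJ/h
Outlet flows (mol/h): A 932.96, B 1447, H₂O 1447
Sensible, products 25→128 °C: 44753 kJ/h
Q = ΔH = 41752 kJ/h = 11.598 kW
Heat supplied = 11.598 kW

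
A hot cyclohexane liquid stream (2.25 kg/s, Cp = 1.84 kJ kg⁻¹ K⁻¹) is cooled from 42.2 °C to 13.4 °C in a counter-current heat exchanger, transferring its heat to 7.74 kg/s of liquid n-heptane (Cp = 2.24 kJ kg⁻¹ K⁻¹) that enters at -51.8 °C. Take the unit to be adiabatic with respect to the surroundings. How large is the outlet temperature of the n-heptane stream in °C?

T_c,out = -44.9 °C

Heat released by hot stream: Q = 2.25 × 1.84 × (42.2 − 13.4) = 119.23 kJ/s
Energy balance on cold side (adiabatic exchanger): Q = ṁ_c·Cp_c·(T_c,out − T_c,in)
T_c,out = -51.8 + 119.23/(7.74 × 2.24) = -44.923 °C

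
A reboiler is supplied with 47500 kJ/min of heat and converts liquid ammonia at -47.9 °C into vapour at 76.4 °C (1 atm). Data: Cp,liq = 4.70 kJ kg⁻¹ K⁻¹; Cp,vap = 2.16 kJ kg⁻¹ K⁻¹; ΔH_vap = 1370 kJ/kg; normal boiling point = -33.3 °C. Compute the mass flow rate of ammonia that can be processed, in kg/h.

ṁ = 1700 kg/h

Δh = 4.70×(-33.3−-47.9) + 1370 + 2.16×(76.4−-33.3) = 1675.6 kJ/kg
Q = 47500 kJ/min = 791.67 kJ/s = 2.85e+06 kJ/h
ṁ = Q/Δh = 2.85e+06 / 1675.6 = 1700.9 kg/h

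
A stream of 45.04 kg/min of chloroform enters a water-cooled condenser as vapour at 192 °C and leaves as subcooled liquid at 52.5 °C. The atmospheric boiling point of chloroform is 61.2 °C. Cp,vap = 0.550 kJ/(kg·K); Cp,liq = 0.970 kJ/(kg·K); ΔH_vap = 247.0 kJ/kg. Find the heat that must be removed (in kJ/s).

vapour 192→61.2 °C: -71.94 kJ/kg
condensation at 61.2 °C: -247 kJ/kg
liquid 61.2→52.5 °C: -8.439 kJ/kg
Δh = -71.94 + -247 + -8.439 = -327.38 kJ/kg
Q = ṁ·Δh = 45.04 kg/min × -327.38 kJ/kg = -14745 kJ/min
|Q| = 245.75 kW

Q_c = 246 kJ/s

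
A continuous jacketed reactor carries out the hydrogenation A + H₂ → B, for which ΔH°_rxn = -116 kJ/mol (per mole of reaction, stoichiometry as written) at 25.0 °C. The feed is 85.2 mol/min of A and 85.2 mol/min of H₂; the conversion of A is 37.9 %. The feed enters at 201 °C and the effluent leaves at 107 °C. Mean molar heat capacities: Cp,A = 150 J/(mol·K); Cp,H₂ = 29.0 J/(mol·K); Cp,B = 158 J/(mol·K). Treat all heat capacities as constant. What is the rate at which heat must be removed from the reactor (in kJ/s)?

Extent of reaction ξ = 0.379 × 85.2 = 32.291 mol/min
Reaction term: ξ·ΔH°_rxn = 32.291 × -116 = -3745.7 kJ/min
Sensible, feed 201→25 °C: -2684.1 kJ/min
Outlet flows (mol/min): A 52.909, H₂ 52.909, B 32.291
Sensible, products 25→107 °C: 1195 kJ/min
Q = ΔH = -5234.9 kJ/min = -87.249 kW
Heat removed = 87.249 kJ/s

Q_out = 87.2 kJ/s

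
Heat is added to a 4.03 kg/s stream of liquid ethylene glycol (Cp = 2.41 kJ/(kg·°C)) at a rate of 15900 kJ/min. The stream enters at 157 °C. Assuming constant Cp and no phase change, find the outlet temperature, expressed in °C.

Q = 15900 kJ/min = 265 kJ/s
ΔT = Q/(ṁ·Cp) = 265/(4.03×2.41) = 27.285 K
T_out = 157 + 27.285 = 184.28 °C

T_out = 184 °C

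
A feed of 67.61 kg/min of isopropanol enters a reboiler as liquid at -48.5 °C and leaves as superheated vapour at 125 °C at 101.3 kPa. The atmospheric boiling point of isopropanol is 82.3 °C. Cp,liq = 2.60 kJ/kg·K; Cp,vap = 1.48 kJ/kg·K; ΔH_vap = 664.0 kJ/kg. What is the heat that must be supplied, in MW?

Q = 1.20 MW

liquid -48.5→82.3 °C: 340.08 kJ/kg
vaporisation at 82.3 °C: 664 kJ/kg
vapour 82.3→125 °C: 63.196 kJ/kg
Δh = 340.08 + 664 + 63.196 = 1067.3 kJ/kg
Q = ṁ·Δh = 67.61 kg/min × 1067.3 kJ/kg = 72159 kJ/min
|Q| = 1202.6 kW = 1.2026 MW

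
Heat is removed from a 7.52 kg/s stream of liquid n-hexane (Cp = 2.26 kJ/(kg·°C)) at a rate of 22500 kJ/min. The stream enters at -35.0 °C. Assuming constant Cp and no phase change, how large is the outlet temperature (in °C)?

Q = 22500 kJ/min = 375 kJ/s
ΔT = Q/(ṁ·Cp) = 375/(7.52×2.26) = 22.065 K
T_out = -35.0 − 22.065 = -57.065 °C

T_out = -57.1 °C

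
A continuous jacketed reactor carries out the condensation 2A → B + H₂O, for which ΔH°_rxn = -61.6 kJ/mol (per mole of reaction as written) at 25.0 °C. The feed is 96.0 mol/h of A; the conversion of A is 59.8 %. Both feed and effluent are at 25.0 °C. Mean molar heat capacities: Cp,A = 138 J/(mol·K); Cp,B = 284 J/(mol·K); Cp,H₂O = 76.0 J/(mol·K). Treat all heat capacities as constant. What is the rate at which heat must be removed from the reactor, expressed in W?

Extent of reaction ξ = 0.598 × 96.0 / 2 = 28.704 mol/h
Reaction term: ξ·ΔH°_rxn = 28.704 × -61.6 = -1768.2 kJ/h
Q = ΔH = -1768.2 kJ/h = -0.49116 kW
Heat removed = 491.16 W

Q_out = 491 W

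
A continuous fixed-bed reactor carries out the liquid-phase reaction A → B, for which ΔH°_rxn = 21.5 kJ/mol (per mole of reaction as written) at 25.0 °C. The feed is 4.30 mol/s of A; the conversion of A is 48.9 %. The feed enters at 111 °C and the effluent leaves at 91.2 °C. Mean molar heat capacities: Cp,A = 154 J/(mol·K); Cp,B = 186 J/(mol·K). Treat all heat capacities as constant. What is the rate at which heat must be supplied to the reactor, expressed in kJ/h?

Q_in = 132000 kJ/h

Extent of reaction ξ = 0.489 × 4.30 = 2.1027 mol/s
Reaction term: ξ·ΔH°_rxn = 2.1027 × 21.5 = 45.208 kJ/s
Sensible, feed 111→25 °C: -56.949 kJ/s
Outlet flows (mol/s): A 2.1973, B 2.1027
Sensible, products 25→91.2 °C: 48.292 kJ/s
Q = ΔH = 36.551 kJ/s = 36.551 kW
Heat supplied = 131580 kJ/h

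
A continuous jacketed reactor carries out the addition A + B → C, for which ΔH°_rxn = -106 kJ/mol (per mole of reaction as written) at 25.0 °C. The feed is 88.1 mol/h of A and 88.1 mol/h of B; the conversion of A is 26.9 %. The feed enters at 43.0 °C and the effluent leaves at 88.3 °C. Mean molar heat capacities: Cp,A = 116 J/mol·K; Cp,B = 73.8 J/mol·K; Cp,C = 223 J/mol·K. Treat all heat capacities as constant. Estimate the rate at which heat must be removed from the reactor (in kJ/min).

Q_out = 28.4 kJ/min

Extent of reaction ξ = 0.269 × 88.1 = 23.699 mol/h
Reaction term: ξ·ΔH°_rxn = 23.699 × -106 = -2512.1 kJ/h
Sensible, feed 43.0→25 °C: -300.98 kJ/h
Outlet flows (mol/h): A 64.401, B 64.401, C 23.699
Sensible, products 25→88.3 °C: 1108.3 kJ/h
Q = ΔH = -1704.8 kJ/h = -0.47356 kW
Heat removed = 28.413 kJ/min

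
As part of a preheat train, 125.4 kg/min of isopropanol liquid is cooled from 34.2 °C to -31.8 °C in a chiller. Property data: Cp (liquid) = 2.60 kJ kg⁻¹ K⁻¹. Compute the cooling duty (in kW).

Q = ṁ·Cp·ΔT = 125.4 × 2.60 × (-31.8 − 34.2) = -21519 kJ/min
Converting: 21519 / 60 s = 358.64 kW

Q_c = 359 kW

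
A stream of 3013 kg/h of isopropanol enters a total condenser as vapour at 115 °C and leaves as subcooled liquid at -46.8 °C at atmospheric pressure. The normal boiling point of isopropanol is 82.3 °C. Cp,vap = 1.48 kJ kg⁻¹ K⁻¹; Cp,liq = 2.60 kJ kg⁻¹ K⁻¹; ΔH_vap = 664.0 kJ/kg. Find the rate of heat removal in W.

vapour 115→82.3 °C: -48.396 kJ/kg
condensation at 82.3 °C: -664 kJ/kg
liquid 82.3→-46.8 °C: -335.66 kJ/kg
Δh = -48.396 + -664 + -335.66 = -1048.1 kJ/kg
Q = ṁ·Δh = 3013 kg/h × -1048.1 kJ/kg = -3.1578e+06 kJ/h
|Q| = 877.16 kW = 877160 W

Q_c = 877000 W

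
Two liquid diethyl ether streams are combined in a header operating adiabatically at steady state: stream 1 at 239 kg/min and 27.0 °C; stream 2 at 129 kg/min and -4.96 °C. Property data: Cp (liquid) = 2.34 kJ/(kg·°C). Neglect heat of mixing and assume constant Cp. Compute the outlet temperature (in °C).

T_out = 15.8 °C

Energy balance with Q = 0: Σ ṁᵢCp,ᵢ(T_out − Tᵢ) = 0
Σ ṁᵢCp,ᵢTᵢ = 239×2.34×27.0 + 129×2.34×-4.96 = 13603
Σ ṁᵢCp,ᵢ = 239×2.34 + 129×2.34 = 861.12
T_out = 13603 / 861.12 = 15.797 °C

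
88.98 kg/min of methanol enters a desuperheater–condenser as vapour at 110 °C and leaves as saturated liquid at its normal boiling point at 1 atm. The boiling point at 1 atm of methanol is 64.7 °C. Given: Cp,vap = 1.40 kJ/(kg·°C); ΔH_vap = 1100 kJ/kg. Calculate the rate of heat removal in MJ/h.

vapour 110→64.7 °C: -63.42 kJ/kg
condensation at 64.7 °C: -1100 kJ/kg
Δh = -63.42 + -1100 = -1163.4 kJ/kg
Q = ṁ·Δh = 88.98 kg/min × -1163.4 kJ/kg = -103520 kJ/min
|Q| = 1725.4 kW = 6211.3 MJ/h

Q_c = 6210 MJ/h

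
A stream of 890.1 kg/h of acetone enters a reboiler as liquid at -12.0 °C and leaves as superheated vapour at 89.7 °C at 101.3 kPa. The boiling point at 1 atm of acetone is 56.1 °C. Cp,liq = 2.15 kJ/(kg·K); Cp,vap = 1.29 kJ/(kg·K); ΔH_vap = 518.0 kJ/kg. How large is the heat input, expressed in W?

Q = 175000 W

liquid -12.0→56.1 °C: 146.41 kJ/kg
vaporisation at 56.1 °C: 518 kJ/kg
vapour 56.1→89.7 °C: 43.344 kJ/kg
Δh = 146.41 + 518 + 43.344 = 707.76 kJ/kg
Q = ṁ·Δh = 890.1 kg/h × 707.76 kJ/kg = 629980 kJ/h
|Q| = 174.99 kW = 174990 W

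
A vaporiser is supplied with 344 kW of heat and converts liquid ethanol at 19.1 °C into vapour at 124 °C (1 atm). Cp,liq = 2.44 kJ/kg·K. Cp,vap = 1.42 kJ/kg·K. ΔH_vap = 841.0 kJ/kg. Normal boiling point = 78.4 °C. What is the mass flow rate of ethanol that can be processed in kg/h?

ṁ = 1180 kg/h

Δh = 2.44×(78.4−19.1) + 841.0 + 1.42×(124−78.4) = 1050.4 kJ/kg
Q = 344 kW = 344 kJ/s = 1.2384e+06 kJ/h
ṁ = Q/Δh = 1.2384e+06 / 1050.4 = 1178.9 kg/h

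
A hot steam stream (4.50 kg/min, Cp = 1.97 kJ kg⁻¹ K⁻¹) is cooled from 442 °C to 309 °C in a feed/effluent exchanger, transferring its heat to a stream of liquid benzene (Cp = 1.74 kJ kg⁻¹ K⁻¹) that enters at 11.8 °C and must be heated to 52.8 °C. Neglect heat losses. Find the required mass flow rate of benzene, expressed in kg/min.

Heat released by hot stream: Q = 4.50 × 1.97 × (442 − 309) = 1179 kJ/min
Energy balance on cold side (adiabatic exchanger): Q = ṁ_c·Cp_c·(T_c,out − T_c,in)
ṁ_c = 1179 / [1.74 × (52.8 − 11.8)] = 16.527 kg/min

ṁ_c = 16.5 kg/min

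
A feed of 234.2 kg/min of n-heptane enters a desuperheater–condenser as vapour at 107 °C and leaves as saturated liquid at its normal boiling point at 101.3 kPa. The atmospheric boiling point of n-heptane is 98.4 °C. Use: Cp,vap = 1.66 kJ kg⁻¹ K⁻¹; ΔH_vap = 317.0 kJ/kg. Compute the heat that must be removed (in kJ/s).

Q_c = 1290 kJ/s

vapour 107→98.4 °C: -14.276 kJ/kg
condensation at 98.4 °C: -317 kJ/kg
Δh = -14.276 + -317 = -331.28 kJ/kg
Q = ṁ·Δh = 234.2 kg/min × -331.28 kJ/kg = -77585 kJ/min
|Q| = 1293.1 kW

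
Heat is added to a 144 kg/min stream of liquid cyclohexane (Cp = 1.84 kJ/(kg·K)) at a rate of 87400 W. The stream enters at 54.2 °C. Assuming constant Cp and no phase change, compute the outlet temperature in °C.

Q = 87400 W = 5244 kJ/min
ΔT = Q/(ṁ·Cp) = 5244/(144×1.84) = 19.792 K
T_out = 54.2 + 19.792 = 73.992 °C

T_out = 74.0 °C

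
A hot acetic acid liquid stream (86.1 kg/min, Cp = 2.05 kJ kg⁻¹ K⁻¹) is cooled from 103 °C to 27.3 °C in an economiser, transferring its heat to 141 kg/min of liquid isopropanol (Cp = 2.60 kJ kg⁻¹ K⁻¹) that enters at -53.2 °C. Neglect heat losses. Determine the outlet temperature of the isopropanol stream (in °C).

T_c,out = -16.8 °C

Heat released by hot stream: Q = 86.1 × 2.05 × (103 − 27.3) = 13361 kJ/min
Energy balance on cold side (adiabatic exchanger): Q = ṁ_c·Cp_c·(T_c,out − T_c,in)
T_c,out = -53.2 + 13361/(141 × 2.60) = -16.753 °C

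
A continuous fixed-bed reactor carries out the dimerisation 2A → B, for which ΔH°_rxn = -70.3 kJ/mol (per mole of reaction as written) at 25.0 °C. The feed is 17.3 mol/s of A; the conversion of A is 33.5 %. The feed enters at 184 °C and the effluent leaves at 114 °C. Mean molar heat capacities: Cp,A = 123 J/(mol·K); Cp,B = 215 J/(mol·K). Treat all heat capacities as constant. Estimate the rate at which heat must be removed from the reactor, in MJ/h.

Extent of reaction ξ = 0.335 × 17.3 / 2 = 2.8978 mol/s
Reaction term: ξ·ΔH°_rxn = 2.8978 × -70.3 = -203.71 kJ/s
Sensible, feed 184→25 °C: -338.34 kJ/s
Outlet flows (mol/s): A 11.505, B 2.8978
Sensible, products 25→114 °C: 181.39 kJ/s
Q = ΔH = -360.66 kJ/s = -360.66 kW
Heat removed = 1298.4 MJ/h

Q_out = 1300 MJ/h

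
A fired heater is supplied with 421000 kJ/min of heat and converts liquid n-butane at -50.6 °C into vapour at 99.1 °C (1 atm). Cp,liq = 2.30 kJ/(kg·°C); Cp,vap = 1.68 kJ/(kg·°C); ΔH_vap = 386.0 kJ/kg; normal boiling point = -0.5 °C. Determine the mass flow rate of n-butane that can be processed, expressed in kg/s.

ṁ = 10.5 kg/s

Δh = 2.30×(-0.5−-50.6) + 386.0 + 1.68×(99.1−-0.5) = 668.56 kJ/kg
Q = 421000 kJ/min = 7016.7 kJ/s = 7016.7 kJ/s
ṁ = Q/Δh = 7016.7 / 668.56 = 10.495 kg/s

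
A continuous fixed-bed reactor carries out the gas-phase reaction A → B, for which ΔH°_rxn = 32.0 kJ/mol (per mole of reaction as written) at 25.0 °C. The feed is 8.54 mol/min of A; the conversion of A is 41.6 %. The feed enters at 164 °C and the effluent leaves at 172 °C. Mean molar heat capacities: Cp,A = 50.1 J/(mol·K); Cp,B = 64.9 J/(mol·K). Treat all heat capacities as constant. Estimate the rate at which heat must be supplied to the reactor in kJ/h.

Q_in = 7490 kJ/h

Extent of reaction ξ = 0.416 × 8.54 = 3.5526 mol/min
Reaction term: ξ·ΔH°_rxn = 3.5526 × 32.0 = 113.68 kJ/min
Sensible, feed 164→25 °C: -59.472 kJ/min
Outlet flows (mol/min): A 4.9874, B 3.5526
Sensible, products 25→172 °C: 70.624 kJ/min
Q = ΔH = 124.84 kJ/min = 2.0806 kW
Heat supplied = 7490.2 kJ/h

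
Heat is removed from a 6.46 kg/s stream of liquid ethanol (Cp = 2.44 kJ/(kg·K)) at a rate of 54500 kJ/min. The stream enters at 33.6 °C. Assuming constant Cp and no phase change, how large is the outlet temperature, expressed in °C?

Q = 54500 kJ/min = 908.33 kJ/s
ΔT = Q/(ṁ·Cp) = 908.33/(6.46×2.44) = 57.627 K
T_out = 33.6 − 57.627 = -24.027 °C

T_out = -24.0 °C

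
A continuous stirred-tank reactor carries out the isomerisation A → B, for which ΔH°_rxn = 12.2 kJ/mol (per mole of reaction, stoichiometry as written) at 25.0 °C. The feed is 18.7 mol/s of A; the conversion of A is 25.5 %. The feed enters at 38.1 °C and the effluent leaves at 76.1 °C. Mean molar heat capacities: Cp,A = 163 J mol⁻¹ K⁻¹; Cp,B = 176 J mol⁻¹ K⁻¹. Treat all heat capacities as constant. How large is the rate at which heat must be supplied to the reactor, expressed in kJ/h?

Q_in = 638000 kJ/h

Extent of reaction ξ = 0.255 × 18.7 = 4.7685 mol/s
Reaction term: ξ·ΔH°_rxn = 4.7685 × 12.2 = 58.176 kJ/s
Sensible, feed 38.1→25 °C: -39.93 kJ/s
Outlet flows (mol/s): A 13.931, B 4.7685
Sensible, products 25→76.1 °C: 158.93 kJ/s
Q = ΔH = 177.17 kJ/s = 177.17 kW
Heat supplied = 637820 kJ/h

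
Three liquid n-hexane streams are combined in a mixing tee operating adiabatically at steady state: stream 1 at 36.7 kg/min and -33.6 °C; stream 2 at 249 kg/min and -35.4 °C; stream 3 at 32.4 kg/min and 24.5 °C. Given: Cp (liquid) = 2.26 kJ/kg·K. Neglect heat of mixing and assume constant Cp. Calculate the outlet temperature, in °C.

T_out = -29.1 °C

No heat crosses the boundary, so H_out = H_in.
Σ ṁᵢCp,ᵢTᵢ = 36.7×2.26×-33.6 + 249×2.26×-35.4 + 32.4×2.26×24.5 = -20914
Σ ṁᵢCp,ᵢ = 36.7×2.26 + 249×2.26 + 32.4×2.26 = 718.91
T_out = -20914 / 718.91 = -29.091 °C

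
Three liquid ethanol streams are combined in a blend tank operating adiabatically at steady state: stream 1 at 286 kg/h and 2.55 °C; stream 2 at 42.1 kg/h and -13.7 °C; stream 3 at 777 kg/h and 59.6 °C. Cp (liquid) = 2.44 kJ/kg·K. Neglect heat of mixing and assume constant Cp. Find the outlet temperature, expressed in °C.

No heat crosses the boundary, so H_out = H_in.
T_out = Σ ṁᵢCp,ᵢTᵢ / Σ ṁᵢCp,ᵢ
      = 113370 / 2696.4 = 42.043 °C

T_out = 42.0 °C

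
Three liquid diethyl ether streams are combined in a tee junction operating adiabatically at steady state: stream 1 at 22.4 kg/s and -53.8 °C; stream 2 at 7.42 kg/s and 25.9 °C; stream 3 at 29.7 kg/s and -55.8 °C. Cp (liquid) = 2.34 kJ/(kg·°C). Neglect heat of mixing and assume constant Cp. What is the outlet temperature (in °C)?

Energy balance with Q = 0: Σ ṁᵢCp,ᵢ(T_out − Tᵢ) = 0
Σ ṁᵢCp,ᵢTᵢ = 22.4×2.34×-53.8 + 7.42×2.34×25.9 + 29.7×2.34×-55.8 = -6248.3
Σ ṁᵢCp,ᵢ = 22.4×2.34 + 7.42×2.34 + 29.7×2.34 = 139.28
T_out = -6248.3 / 139.28 = -44.862 °C

T_out = -44.9 °C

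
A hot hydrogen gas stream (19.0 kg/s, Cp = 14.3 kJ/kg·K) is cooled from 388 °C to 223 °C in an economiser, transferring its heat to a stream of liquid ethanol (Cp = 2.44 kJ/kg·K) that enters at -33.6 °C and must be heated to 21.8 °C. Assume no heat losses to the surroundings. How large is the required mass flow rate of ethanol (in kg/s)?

Heat released by hot stream: Q = 19.0 × 14.3 × (388 − 223) = 44830 kJ/s
Energy balance on cold side (adiabatic exchanger): Q = ṁ_c·Cp_c·(T_c,out − T_c,in)
ṁ_c = 44830 / [2.44 × (21.8 − -33.6)] = 331.65 kg/s

ṁ_c = 332 kg/s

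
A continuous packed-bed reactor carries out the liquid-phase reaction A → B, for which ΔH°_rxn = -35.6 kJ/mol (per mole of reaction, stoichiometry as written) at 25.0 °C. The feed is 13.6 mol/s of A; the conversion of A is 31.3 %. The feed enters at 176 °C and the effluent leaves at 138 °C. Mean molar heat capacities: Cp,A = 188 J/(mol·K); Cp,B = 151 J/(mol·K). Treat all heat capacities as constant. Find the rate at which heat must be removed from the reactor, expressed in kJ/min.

Extent of reaction ξ = 0.313 × 13.6 = 4.2568 mol/s
Reaction term: ξ·ΔH°_rxn = 4.2568 × -35.6 = -151.54 kJ/s
Sensible, feed 176→25 °C: -386.08 kJ/s
Outlet flows (mol/s): A 9.3432, B 4.2568
Sensible, products 25→138 °C: 271.12 kJ/s
Q = ΔH = -266.5 kJ/s = -266.5 kW
Heat removed = 15990 kJ/min

Q_out = 16000 kJ/min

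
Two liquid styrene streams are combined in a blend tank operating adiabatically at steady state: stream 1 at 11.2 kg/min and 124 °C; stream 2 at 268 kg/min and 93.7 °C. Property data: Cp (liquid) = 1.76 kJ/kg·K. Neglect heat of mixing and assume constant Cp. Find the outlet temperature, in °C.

Energy balance with Q = 0: Σ ṁᵢCp,ᵢ(T_out − Tᵢ) = 0
T_out = Σ ṁᵢCp,ᵢTᵢ / Σ ṁᵢCp,ᵢ
      = 46641 / 491.39 = 94.915 °C

T_out = 94.9 °C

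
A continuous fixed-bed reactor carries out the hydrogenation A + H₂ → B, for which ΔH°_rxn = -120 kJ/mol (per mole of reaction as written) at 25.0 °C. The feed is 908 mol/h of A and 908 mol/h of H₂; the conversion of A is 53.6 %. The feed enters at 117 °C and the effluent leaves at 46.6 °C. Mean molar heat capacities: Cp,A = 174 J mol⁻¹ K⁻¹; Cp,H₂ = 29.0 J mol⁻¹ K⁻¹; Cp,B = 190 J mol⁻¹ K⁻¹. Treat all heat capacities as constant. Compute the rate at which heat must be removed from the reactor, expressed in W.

Q_out = 19900 W

Extent of reaction ξ = 0.536 × 908 = 486.69 mol/h
Reaction term: ξ·ΔH°_rxn = 486.69 × -120 = -58403 kJ/h
Sensible, feed 117→25 °C: -16958 kJ/h
Outlet flows (mol/h): A 421.31, H₂ 421.31, B 486.69
Sensible, products 25→46.6 °C: 3844.7 kJ/h
Q = ΔH = -71516 kJ/h = -19.865 kW
Heat removed = 19865 W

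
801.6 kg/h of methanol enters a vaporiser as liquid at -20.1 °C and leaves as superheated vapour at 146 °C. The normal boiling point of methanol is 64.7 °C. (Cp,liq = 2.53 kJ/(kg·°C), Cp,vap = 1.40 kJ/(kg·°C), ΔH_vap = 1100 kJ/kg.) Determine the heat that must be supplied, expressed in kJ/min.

Q = 19100 kJ/min

liquid -20.1→64.7 °C: 214.54 kJ/kg
vaporisation at 64.7 °C: 1100 kJ/kg
vapour 64.7→146 °C: 113.82 kJ/kg
Δh = 214.54 + 1100 + 113.82 = 1428.4 kJ/kg
Q = ṁ·Δh = 801.6 kg/h × 1428.4 kJ/kg = 1.145e+06 kJ/h
|Q| = 318.05 kW = 19083 kJ/min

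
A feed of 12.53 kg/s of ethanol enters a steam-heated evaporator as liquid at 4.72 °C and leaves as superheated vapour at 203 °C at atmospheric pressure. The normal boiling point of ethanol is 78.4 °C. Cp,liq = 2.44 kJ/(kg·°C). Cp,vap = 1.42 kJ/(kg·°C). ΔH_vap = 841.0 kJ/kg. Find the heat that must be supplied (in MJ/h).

liquid 4.72→78.4 °C: 179.78 kJ/kg
vaporisation at 78.4 °C: 841 kJ/kg
vapour 78.4→203 °C: 176.93 kJ/kg
Δh = 179.78 + 841 + 176.93 = 1197.7 kJ/kg
Q = ṁ·Δh = 12.53 kg/s × 1197.7 kJ/kg = 15007 kJ/s
|Q| = 15007 kW = 54026 MJ/h

Q = 54000 MJ/h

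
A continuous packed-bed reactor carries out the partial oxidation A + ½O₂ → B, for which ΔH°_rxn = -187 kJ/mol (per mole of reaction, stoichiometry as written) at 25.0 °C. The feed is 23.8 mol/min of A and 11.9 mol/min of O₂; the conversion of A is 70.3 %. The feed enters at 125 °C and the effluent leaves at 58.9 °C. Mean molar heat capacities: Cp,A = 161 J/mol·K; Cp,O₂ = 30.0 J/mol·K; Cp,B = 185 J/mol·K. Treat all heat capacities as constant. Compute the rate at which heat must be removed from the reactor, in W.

Extent of reaction ξ = 0.703 × 23.8 = 16.731 mol/min
Reaction term: ξ·ΔH°_rxn = 16.731 × -187 = -3128.8 kJ/min
Sensible, feed 125→25 °C: -418.88 kJ/min
Outlet flows (mol/min): A 7.0686, O₂ 3.5343, B 16.731
Sensible, products 25→58.9 °C: 147.11 kJ/min
Q = ΔH = -3400.5 kJ/min = -56.676 kW
Heat removed = 56676 W

Q_out = 56700 W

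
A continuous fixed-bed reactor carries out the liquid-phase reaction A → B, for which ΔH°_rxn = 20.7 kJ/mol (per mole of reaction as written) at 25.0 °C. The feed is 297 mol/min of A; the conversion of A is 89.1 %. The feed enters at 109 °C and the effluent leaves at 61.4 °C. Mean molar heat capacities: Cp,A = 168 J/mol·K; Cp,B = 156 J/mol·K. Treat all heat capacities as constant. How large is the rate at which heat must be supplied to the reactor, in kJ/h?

Q_in = 179000 kJ/h

Extent of reaction ξ = 0.891 × 297 = 264.63 mol/min
Reaction term: ξ·ΔH°_rxn = 264.63 × 20.7 = 5477.8 kJ/min
Sensible, feed 109→25 °C: -4191.3 kJ/min
Outlet flows (mol/min): A 32.373, B 264.63
Sensible, products 25→61.4 °C: 1700.6 kJ/min
Q = ΔH = 2987.1 kJ/min = 49.786 kW
Heat supplied = 179230 kJ/h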